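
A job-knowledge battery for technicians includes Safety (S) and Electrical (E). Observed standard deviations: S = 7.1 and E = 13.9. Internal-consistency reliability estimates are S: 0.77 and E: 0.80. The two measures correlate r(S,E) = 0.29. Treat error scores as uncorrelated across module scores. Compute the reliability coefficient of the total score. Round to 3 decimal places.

Var(S+E) = 7.1² + 13.9² + 2·[7.1·13.9·0.29] = 243.62 + 57.2402 = 300.86.
With uncorrelated errors the cross-covariances are all true-score covariance, so they carry over unchanged; only the diagonal terms shrink to ρᵢσᵢ².
True-score variance = [7.1²·0.77 + 13.9²·0.80] + 57.2402 = 193.384 + 57.2402 = 250.624.
Reliability = 250.624 / 300.86 = 0.833.

0.833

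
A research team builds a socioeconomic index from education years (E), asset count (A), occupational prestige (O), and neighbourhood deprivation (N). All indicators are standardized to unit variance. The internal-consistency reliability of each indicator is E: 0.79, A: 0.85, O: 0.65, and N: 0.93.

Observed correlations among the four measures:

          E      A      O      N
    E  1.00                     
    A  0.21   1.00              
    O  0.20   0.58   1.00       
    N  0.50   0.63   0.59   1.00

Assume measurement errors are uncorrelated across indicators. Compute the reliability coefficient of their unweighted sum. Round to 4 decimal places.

0.9172

Var(E+A+O+N) = 4 + 2·[0.21 + 0.20 + 0.50 + 0.58 + 0.63 + 0.59] = 4 + 5.42 = 9.42.
With uncorrelated errors the cross-covariances are all true-score covariance, so they carry over unchanged; only the diagonal terms shrink to ρᵢσᵢ².
True-score variance = [0.79 + 0.85 + 0.65 + 0.93] + 5.42 = 3.22 + 5.42 = 8.64.
Reliability = 8.64 / 9.42 = 0.9172.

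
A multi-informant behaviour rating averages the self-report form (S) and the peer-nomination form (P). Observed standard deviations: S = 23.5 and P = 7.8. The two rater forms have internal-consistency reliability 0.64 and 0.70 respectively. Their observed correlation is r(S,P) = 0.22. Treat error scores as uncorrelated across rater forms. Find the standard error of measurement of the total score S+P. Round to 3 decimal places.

Var(total) = 613.09 + 80.652 = 693.742.
True-score variance = 396.028 + 80.652 = 476.68, so reliability = 0.6871.
Error variance = 693.742 − 476.68 = 217.062; SEM = √217.062 = 14.733.

14.733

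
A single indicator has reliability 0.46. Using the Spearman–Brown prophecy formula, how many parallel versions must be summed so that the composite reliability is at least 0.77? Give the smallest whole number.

4

k ≥ ρ*(1−ρ₁)/(ρ₁(1−ρ*)) = 0.77·0.54 / (0.46·0.23) = 3.930.
Smallest integer k = 4.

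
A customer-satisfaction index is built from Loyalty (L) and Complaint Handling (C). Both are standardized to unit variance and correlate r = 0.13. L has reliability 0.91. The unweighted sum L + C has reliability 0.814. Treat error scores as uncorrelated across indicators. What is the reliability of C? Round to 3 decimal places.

Var(L+C) = 2 + 2·0.13 = 2.260.
True-score variance = ρ_L + ρ_C + 2·0.13, so 0.814 = (0.91 + ρ_C + 0.26) / 2.260.
ρ_C = 0.814·2.260 − 0.91 − 0.26 = 0.670.

0.670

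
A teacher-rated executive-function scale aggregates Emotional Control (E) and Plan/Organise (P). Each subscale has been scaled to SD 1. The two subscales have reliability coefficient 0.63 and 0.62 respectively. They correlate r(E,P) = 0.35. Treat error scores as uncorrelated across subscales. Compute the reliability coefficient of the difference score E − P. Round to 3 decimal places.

0.423

Var(E−P) = 1 + 1 − 2·0.35 = 2 − 0.7 = 1.3.
Because errors are independent across components, Cov(Tᵢ,Tⱼ) = Cov(Xᵢ,Xⱼ); the off-diagonal part of the true-score variance is the same as above.
True-score variance = [0.63 + 0.62] − 0.7 = 1.25 − 0.7 = 0.55.
Reliability = 0.55 / 1.3 = 0.423.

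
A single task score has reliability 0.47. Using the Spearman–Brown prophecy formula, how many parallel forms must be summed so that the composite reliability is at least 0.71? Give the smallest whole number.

k ≥ ρ*(1−ρ₁)/(ρ₁(1−ρ*)) = 0.71·0.53 / (0.47·0.29) = 2.761.
Smallest integer k = 3.

3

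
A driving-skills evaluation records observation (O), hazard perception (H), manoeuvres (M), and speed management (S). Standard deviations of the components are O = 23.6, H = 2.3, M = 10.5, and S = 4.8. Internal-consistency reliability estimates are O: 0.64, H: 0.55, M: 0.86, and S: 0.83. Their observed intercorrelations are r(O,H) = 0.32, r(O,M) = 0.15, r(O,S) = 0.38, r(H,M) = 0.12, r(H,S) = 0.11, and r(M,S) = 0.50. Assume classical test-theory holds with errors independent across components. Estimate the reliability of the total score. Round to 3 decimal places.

Var(O+H+M+S) = 23.6² + 2.3² + 10.5² + 4.8² + 2·[23.6·2.3·0.32 + 23.6·10.5·0.15 + 23.6·4.8·0.38 + 2.3·10.5·0.12 + 2.3·4.8·0.11 + 10.5·4.8·0.50] = 695.54 + 253.797 = 949.337.
With uncorrelated errors the cross-covariances are all true-score covariance, so they carry over unchanged; only the diagonal terms shrink to ρᵢσᵢ².
True-score variance = [23.6²·0.64 + 2.3²·0.55 + 10.5²·0.86 + 4.8²·0.83] + 253.797 = 473.302 + 253.797 = 727.099.
Reliability = 727.099 / 949.337 = 0.766.

0.766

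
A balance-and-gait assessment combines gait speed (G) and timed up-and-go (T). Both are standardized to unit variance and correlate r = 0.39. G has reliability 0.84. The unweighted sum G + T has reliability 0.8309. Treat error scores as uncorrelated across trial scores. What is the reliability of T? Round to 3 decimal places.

Var(G+T) = 2 + 2·0.39 = 2.780.
True-score variance = ρ_G + ρ_T + 2·0.39, so 0.8309 = (0.84 + ρ_T + 0.78) / 2.780.
ρ_T = 0.8309·2.780 − 0.84 − 0.78 = 0.690.

0.690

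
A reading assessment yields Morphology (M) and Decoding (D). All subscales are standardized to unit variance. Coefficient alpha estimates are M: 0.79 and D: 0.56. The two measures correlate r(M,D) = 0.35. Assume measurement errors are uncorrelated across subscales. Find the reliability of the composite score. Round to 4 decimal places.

0.7593

Var(M+D) = 2 + 2·[0.35] = 2 + 0.7 = 2.7.
Because errors are independent across components, Cov(Tᵢ,Tⱼ) = Cov(Xᵢ,Xⱼ); the off-diagonal part of the true-score variance is the same as above.
True-score variance = [0.79 + 0.56] + 0.7 = 1.35 + 0.7 = 2.05.
Reliability = 2.05 / 2.7 = 0.7593.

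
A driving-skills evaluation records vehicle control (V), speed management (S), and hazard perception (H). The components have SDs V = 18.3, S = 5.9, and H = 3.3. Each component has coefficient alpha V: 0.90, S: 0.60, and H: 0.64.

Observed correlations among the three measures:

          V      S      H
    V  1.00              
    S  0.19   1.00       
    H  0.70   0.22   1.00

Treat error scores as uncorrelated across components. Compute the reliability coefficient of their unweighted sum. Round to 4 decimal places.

Var(V+S+H) = 18.3² + 5.9² + 3.3² + 2·[18.3·5.9·0.19 + 18.3·3.3·0.70 + 5.9·3.3·0.22] = 380.59 + 134.141 = 514.731.
With uncorrelated errors the cross-covariances are all true-score covariance, so they carry over unchanged; only the diagonal terms shrink to ρᵢσᵢ².
True-score variance = [18.3²·0.90 + 5.9²·0.60 + 3.3²·0.64] + 134.141 = 329.257 + 134.141 = 463.398.
Reliability = 463.398 / 514.731 = 0.9003.

0.9003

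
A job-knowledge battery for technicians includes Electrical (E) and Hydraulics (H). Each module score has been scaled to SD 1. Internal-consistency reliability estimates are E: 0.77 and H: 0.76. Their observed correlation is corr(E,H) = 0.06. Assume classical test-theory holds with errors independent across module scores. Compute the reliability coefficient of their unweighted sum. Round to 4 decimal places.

Var(E+H) = 2 + 2·[0.06] = 2 + 0.12 = 2.12.
Under uncorrelated errors the observed covariances equal the true-score covariances, so only the own-variance terms attenuate.
True-score variance = [0.77 + 0.76] + 0.12 = 1.53 + 0.12 = 1.65.
Reliability = 1.65 / 2.12 = 0.7783.

0.7783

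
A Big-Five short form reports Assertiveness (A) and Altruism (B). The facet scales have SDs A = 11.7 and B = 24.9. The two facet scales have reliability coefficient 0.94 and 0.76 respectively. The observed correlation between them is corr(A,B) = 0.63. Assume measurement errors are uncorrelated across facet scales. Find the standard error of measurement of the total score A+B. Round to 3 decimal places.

Var(total) = 756.9 + 367.076 = 1123.98.
True-score variance = 599.884 + 367.076 = 966.96, so reliability = 0.8603.
Error variance = 1123.98 − 966.96 = 157.016; SEM = √157.016 = 12.531.

12.531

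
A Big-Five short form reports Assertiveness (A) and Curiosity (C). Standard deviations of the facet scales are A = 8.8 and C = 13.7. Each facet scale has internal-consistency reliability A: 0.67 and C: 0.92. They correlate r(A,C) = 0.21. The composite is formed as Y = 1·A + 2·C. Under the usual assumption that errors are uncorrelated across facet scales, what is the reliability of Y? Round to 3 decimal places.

0.908

Var(Y) = 8.8² + 2²·13.7² + 2·[2·8.8·13.7·0.21] = 828.2 + 101.27 = 929.47.
Under uncorrelated errors the observed covariances equal the true-score covariances, so only the own-variance terms attenuate.
True-score variance = [8.8²·0.67 + 2²·13.7²·0.92] + 101.27 = 742.584 + 101.27 = 843.854.
Reliability = 843.854 / 929.47 = 0.908.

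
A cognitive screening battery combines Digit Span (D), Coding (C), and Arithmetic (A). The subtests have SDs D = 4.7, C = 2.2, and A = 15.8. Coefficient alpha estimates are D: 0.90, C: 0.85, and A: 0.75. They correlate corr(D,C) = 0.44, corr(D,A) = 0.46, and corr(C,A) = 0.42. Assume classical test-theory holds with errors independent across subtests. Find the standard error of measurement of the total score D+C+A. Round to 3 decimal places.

8.084

Var(total) = 276.57 + 106.617 = 383.187.
True-score variance = 211.225 + 106.617 = 317.842, so reliability = 0.8295.
Error variance = 383.187 − 317.842 = 65.345; SEM = √65.345 = 8.084.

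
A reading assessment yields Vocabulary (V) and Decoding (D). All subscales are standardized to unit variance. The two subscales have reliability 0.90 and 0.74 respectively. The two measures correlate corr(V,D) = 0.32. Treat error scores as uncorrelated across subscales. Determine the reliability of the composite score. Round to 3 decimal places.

Var(V+D) = 2 + 2·[0.32] = 2 + 0.64 = 2.64.
With uncorrelated errors the cross-covariances are all true-score covariance, so they carry over unchanged; only the diagonal terms shrink to ρᵢσᵢ².
True-score variance = [0.90 + 0.74] + 0.64 = 1.64 + 0.64 = 2.28.
Reliability = 2.28 / 2.64 = 0.864.

0.864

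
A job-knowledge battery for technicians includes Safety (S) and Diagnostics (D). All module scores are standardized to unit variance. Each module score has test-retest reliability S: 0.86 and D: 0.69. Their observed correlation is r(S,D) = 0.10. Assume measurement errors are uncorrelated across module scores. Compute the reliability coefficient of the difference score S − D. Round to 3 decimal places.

Var(S−D) = 1 + 1 − 2·0.10 = 2 − 0.2 = 1.8.
Because errors are independent across components, Cov(Tᵢ,Tⱼ) = Cov(Xᵢ,Xⱼ); the off-diagonal part of the true-score variance is the same as above.
True-score variance = [0.86 + 0.69] − 0.2 = 1.55 − 0.2 = 1.35.
Reliability = 1.35 / 1.8 = 0.750.

0.750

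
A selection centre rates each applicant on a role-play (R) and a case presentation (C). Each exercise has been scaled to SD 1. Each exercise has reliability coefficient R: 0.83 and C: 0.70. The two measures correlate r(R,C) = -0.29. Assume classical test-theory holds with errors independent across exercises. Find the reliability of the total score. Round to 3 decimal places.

0.669

Var(R+C) = 2 + 2·[(-0.29)] = 2 − 0.58 = 1.42.
With uncorrelated errors the cross-covariances are all true-score covariance, so they carry over unchanged; only the diagonal terms shrink to ρᵢσᵢ².
True-score variance = [0.83 + 0.70] − 0.58 = 1.53 − 0.58 = 0.95.
Reliability = 0.95 / 1.42 = 0.669.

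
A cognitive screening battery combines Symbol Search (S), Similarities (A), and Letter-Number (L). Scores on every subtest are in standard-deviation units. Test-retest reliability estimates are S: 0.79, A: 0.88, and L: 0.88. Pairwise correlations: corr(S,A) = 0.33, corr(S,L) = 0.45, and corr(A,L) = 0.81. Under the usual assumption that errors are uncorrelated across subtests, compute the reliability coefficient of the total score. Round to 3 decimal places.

0.927

Var(S+A+L) = 3 + 2·[0.33 + 0.45 + 0.81] = 3 + 3.18 = 6.18.
With uncorrelated errors the cross-covariances are all true-score covariance, so they carry over unchanged; only the diagonal terms shrink to ρᵢσᵢ².
True-score variance = [0.79 + 0.88 + 0.88] + 3.18 = 2.55 + 3.18 = 5.73.
Reliability = 5.73 / 6.18 = 0.927.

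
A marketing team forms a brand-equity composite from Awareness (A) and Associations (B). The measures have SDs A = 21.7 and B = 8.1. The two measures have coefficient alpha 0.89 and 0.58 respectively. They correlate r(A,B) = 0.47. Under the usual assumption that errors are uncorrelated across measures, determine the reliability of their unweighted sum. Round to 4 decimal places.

0.8869

Var(A+B) = 21.7² + 8.1² + 2·[21.7·8.1·0.47] = 536.5 + 165.224 = 701.724.
Because errors are independent across components, Cov(Tᵢ,Tⱼ) = Cov(Xᵢ,Xⱼ); the off-diagonal part of the true-score variance is the same as above.
True-score variance = [21.7²·0.89 + 8.1²·0.58] + 165.224 = 457.146 + 165.224 = 622.37.
Reliability = 622.37 / 701.724 = 0.8869.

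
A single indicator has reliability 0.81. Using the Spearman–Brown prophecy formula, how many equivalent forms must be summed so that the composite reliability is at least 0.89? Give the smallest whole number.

k ≥ ρ*(1−ρ₁)/(ρ₁(1−ρ*)) = 0.89·0.19 / (0.81·0.11) = 1.898.
Smallest integer k = 2.

2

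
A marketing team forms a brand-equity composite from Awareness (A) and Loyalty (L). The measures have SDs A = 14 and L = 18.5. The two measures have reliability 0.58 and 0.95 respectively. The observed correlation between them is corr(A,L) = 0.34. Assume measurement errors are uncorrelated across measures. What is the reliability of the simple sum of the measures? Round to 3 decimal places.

0.861

Var(A+L) = 14² + 18.5² + 2·[14·18.5·0.34] = 538.25 + 176.12 = 714.37.
Under uncorrelated errors the observed covariances equal the true-score covariances, so only the own-variance terms attenuate.
True-score variance = [14²·0.58 + 18.5²·0.95] + 176.12 = 438.817 + 176.12 = 614.938.
Reliability = 614.938 / 714.37 = 0.861.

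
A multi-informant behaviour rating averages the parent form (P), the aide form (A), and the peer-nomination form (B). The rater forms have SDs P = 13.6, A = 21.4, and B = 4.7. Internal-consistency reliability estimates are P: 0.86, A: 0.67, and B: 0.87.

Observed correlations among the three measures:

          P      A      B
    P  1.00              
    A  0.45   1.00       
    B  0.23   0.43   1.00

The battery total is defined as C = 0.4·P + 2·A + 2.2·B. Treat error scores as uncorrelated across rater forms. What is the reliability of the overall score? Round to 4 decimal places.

Var(C) = 0.4²·13.6² + 2²·21.4² + 2.2²·4.7² + 2·[0.8·13.6·21.4·0.45 + 0.88·13.6·4.7·0.23 + 4.4·21.4·4.7·0.43] = 1968.35 + 616.018 = 2584.37.
With uncorrelated errors the cross-covariances are all true-score covariance, so they carry over unchanged; only the diagonal terms shrink to ρᵢσᵢ².
True-score variance = [0.4²·13.6²·0.86 + 2²·21.4²·0.67 + 2.2²·4.7²·0.87] + 616.018 = 1345.8 + 616.018 = 1961.82.
Reliability = 1961.82 / 2584.37 = 0.7591.

0.7591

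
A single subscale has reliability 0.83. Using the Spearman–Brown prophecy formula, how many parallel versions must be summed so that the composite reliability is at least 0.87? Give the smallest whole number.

2

k ≥ ρ*(1−ρ₁)/(ρ₁(1−ρ*)) = 0.87·0.17 / (0.83·0.13) = 1.371.
Smallest integer k = 2.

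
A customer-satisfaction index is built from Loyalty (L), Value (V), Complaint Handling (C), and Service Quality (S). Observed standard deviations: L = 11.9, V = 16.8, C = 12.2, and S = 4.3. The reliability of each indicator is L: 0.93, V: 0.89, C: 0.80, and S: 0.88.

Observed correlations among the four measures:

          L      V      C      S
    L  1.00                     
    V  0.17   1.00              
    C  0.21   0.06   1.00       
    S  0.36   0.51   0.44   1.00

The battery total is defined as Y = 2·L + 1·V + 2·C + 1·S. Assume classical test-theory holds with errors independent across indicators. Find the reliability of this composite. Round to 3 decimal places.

Var(Y) = 2²·11.9² + 16.8² + 2²·12.2² + 4.3² + 2·[2·11.9·16.8·0.17 + 4·11.9·12.2·0.21 + 2·11.9·4.3·0.36 + 2·16.8·12.2·0.06 + 16.8·4.3·0.51 + 2·12.2·4.3·0.44] = 1462.53 + 668.738 = 2131.27.
Under uncorrelated errors the observed covariances equal the true-score covariances, so only the own-variance terms attenuate.
True-score variance = [2²·11.9²·0.93 + 16.8²·0.89 + 2²·12.2²·0.80 + 4.3²·0.88] + 668.738 = 1270.54 + 668.738 = 1939.28.
Reliability = 1939.28 / 2131.27 = 0.910.

0.910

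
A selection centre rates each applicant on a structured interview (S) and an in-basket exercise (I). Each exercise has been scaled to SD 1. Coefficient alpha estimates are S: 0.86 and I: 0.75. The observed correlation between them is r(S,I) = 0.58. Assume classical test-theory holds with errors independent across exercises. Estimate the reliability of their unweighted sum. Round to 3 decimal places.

Var(S+I) = 2 + 2·[0.58] = 2 + 1.16 = 3.16.
Because errors are independent across components, Cov(Tᵢ,Tⱼ) = Cov(Xᵢ,Xⱼ); the off-diagonal part of the true-score variance is the same as above.
True-score variance = [0.86 + 0.75] + 1.16 = 1.61 + 1.16 = 2.77.
Reliability = 2.77 / 3.16 = 0.877.

0.877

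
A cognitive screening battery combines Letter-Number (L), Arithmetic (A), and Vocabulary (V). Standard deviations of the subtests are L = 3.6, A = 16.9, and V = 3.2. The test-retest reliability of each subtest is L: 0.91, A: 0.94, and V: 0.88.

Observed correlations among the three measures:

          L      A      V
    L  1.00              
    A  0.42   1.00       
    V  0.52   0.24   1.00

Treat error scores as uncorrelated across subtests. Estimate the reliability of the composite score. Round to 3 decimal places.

Var(L+A+V) = 3.6² + 16.9² + 3.2² + 2·[3.6·16.9·0.42 + 3.6·3.2·0.52 + 16.9·3.2·0.24] = 308.81 + 89.0448 = 397.855.
With uncorrelated errors the cross-covariances are all true-score covariance, so they carry over unchanged; only the diagonal terms shrink to ρᵢσᵢ².
True-score variance = [3.6²·0.91 + 16.9²·0.94 + 3.2²·0.88] + 89.0448 = 289.278 + 89.0448 = 378.323.
Reliability = 378.323 / 397.855 = 0.951.

0.951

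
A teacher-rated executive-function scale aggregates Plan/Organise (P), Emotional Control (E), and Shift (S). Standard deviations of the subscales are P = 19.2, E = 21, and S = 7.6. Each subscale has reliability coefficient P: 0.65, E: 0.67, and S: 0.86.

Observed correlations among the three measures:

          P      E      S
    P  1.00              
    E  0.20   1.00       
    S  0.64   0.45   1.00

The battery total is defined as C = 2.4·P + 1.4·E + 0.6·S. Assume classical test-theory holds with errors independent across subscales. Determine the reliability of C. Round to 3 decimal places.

0.738

Var(C) = 2.4²·19.2² + 1.4²·21² + 0.6²·7.6² + 2·[3.36·19.2·21·0.20 + 1.44·19.2·7.6·0.64 + 0.84·21·7.6·0.45] = 3008.52 + 931.518 = 3940.04.
Because errors are independent across components, Cov(Tᵢ,Tⱼ) = Cov(Xᵢ,Xⱼ); the off-diagonal part of the true-score variance is the same as above.
True-score variance = [2.4²·19.2²·0.65 + 1.4²·21²·0.67 + 0.6²·7.6²·0.86] + 931.518 = 1977.19 + 931.518 = 2908.71.
Reliability = 2908.71 / 3940.04 = 0.738.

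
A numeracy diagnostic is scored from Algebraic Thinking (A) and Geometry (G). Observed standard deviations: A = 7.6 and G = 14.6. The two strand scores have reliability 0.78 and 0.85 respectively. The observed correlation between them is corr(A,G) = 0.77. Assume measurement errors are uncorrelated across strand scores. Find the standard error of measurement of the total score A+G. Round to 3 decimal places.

6.684

Var(total) = 270.92 + 170.878 = 441.798.
True-score variance = 226.239 + 170.878 = 397.117, so reliability = 0.8989.
Error variance = 441.798 − 397.117 = 44.6812; SEM = √44.6812 = 6.684.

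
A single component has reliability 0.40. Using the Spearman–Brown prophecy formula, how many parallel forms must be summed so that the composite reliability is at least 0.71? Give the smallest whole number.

k ≥ ρ*(1−ρ₁)/(ρ₁(1−ρ*)) = 0.71·0.60 / (0.40·0.29) = 3.672.
Smallest integer k = 4.

4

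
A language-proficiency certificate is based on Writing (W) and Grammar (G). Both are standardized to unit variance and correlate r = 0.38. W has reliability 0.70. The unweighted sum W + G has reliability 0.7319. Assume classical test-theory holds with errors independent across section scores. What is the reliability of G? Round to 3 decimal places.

0.560

Var(W+G) = 2 + 2·0.38 = 2.760.
True-score variance = ρ_W + ρ_G + 2·0.38, so 0.7319 = (0.70 + ρ_G + 0.76) / 2.760.
ρ_G = 0.7319·2.760 − 0.70 − 0.76 = 0.560.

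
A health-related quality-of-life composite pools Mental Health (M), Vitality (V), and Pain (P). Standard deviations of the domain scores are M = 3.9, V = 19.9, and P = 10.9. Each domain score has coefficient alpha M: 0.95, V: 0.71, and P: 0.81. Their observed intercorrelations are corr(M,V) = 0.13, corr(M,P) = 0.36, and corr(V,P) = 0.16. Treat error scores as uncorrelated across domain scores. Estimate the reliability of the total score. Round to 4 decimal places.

0.7875

Var(M+V+P) = 3.9² + 19.9² + 10.9² + 2·[3.9·19.9·0.13 + 3.9·10.9·0.36 + 19.9·10.9·0.16] = 530.03 + 120.197 = 650.227.
Because errors are independent across components, Cov(Tᵢ,Tⱼ) = Cov(Xᵢ,Xⱼ); the off-diagonal part of the true-score variance is the same as above.
True-score variance = [3.9²·0.95 + 19.9²·0.71 + 10.9²·0.81] + 120.197 = 391.853 + 120.197 = 512.05.
Reliability = 512.05 / 650.227 = 0.7875.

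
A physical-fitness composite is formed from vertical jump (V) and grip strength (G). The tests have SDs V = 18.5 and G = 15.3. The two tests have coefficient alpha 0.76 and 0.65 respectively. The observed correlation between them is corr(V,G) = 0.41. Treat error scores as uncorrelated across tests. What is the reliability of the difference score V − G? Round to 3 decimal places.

0.523

Var(V−G) = 18.5² + 15.3² − 2·18.5·15.3·0.41 = 576.34 − 232.101 = 344.239.
Because errors are independent across components, Cov(Tᵢ,Tⱼ) = Cov(Xᵢ,Xⱼ); the off-diagonal part of the true-score variance is the same as above.
True-score variance = [18.5²·0.76 + 15.3²·0.65] − 232.101 = 412.269 − 232.101 = 180.168.
Reliability = 180.168 / 344.239 = 0.523.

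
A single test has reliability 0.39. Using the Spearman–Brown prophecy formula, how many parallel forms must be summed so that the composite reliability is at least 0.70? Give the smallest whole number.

k ≥ ρ*(1−ρ₁)/(ρ₁(1−ρ*)) = 0.70·0.61 / (0.39·0.30) = 3.650.
Smallest integer k = 4.

4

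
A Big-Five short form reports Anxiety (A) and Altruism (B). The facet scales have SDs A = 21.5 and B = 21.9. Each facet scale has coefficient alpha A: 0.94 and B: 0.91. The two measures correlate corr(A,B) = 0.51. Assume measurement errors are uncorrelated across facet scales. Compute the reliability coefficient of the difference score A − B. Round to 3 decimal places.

0.846

Var(A−B) = 21.5² + 21.9² − 2·21.5·21.9·0.51 = 941.86 − 480.267 = 461.593.
Under uncorrelated errors the observed covariances equal the true-score covariances, so only the own-variance terms attenuate.
True-score variance = [21.5²·0.94 + 21.9²·0.91] − 480.267 = 870.96 − 480.267 = 390.693.
Reliability = 390.693 / 461.593 = 0.846.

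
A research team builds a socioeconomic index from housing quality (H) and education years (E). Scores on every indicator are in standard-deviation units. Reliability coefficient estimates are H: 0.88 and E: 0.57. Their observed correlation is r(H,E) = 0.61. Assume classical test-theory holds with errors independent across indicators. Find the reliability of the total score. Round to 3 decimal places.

Var(H+E) = 2 + 2·[0.61] = 2 + 1.22 = 3.22.
Because errors are independent across components, Cov(Tᵢ,Tⱼ) = Cov(Xᵢ,Xⱼ); the off-diagonal part of the true-score variance is the same as above.
True-score variance = [0.88 + 0.57] + 1.22 = 1.45 + 1.22 = 2.67.
Reliability = 2.67 / 3.22 = 0.829.

0.829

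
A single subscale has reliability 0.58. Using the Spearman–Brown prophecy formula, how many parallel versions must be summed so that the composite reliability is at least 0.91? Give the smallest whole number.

k ≥ ρ*(1−ρ₁)/(ρ₁(1−ρ*)) = 0.91·0.42 / (0.58·0.09) = 7.322.
Smallest integer k = 8.

8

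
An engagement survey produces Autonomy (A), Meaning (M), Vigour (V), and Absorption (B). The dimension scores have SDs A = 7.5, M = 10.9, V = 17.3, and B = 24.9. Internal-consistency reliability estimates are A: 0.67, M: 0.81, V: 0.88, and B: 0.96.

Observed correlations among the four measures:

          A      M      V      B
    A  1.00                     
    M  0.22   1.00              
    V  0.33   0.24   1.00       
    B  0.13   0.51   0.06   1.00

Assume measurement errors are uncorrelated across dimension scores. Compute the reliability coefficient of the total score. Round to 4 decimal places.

0.9395

Var(A+M+V+B) = 7.5² + 10.9² + 17.3² + 24.9² + 2·[7.5·10.9·0.22 + 7.5·17.3·0.33 + 7.5·24.9·0.13 + 10.9·17.3·0.24 + 10.9·24.9·0.51 + 17.3·24.9·0.06] = 1094.36 + 589.204 = 1683.56.
Because errors are independent across components, Cov(Tᵢ,Tⱼ) = Cov(Xᵢ,Xⱼ); the off-diagonal part of the true-score variance is the same as above.
True-score variance = [7.5²·0.67 + 10.9²·0.81 + 17.3²·0.88 + 24.9²·0.96] + 589.204 = 992.508 + 589.204 = 1581.71.
Reliability = 1581.71 / 1683.56 = 0.9395.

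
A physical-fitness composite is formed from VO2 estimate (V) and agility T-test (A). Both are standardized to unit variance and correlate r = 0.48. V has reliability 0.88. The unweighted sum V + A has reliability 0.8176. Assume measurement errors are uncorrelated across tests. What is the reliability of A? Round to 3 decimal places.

0.580

Var(V+A) = 2 + 2·0.48 = 2.960.
True-score variance = ρ_V + ρ_A + 2·0.48, so 0.8176 = (0.88 + ρ_A + 0.96) / 2.960.
ρ_A = 0.8176·2.960 − 0.88 − 0.96 = 0.580.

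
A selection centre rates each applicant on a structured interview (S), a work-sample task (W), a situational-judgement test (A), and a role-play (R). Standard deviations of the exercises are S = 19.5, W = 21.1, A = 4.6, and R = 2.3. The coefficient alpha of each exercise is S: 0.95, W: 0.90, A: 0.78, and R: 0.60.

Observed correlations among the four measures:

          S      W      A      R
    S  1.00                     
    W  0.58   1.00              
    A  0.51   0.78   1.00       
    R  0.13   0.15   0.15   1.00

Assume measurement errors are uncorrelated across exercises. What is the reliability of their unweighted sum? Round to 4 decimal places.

0.9561

Var(S+W+A+R) = 19.5² + 21.1² + 4.6² + 2.3² + 2·[19.5·21.1·0.58 + 19.5·4.6·0.51 + 19.5·2.3·0.13 + 21.1·4.6·0.78 + 21.1·2.3·0.15 + 4.6·2.3·0.15] = 851.91 + 749.584 = 1601.49.
Under uncorrelated errors the observed covariances equal the true-score covariances, so only the own-variance terms attenuate.
True-score variance = [19.5²·0.95 + 21.1²·0.90 + 4.6²·0.78 + 2.3²·0.60] + 749.584 = 781.605 + 749.584 = 1531.19.
Reliability = 1531.19 / 1601.49 = 0.9561.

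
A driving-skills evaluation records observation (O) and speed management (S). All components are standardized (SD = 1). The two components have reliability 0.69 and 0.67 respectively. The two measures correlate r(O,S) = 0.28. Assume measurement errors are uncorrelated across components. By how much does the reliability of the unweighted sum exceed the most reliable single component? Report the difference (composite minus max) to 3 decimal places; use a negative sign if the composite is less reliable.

0.060

Var(sum) = 2 + 0.56 = 2.56; true-score variance = 1.36 + 0.56 = 1.92; composite reliability = 0.7500.
Max component reliability = 0.6900.
Difference = 0.7500 − 0.6900 = 0.060.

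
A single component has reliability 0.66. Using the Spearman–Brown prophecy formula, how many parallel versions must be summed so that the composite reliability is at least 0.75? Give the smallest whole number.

k ≥ ρ*(1−ρ₁)/(ρ₁(1−ρ*)) = 0.75·0.34 / (0.66·0.25) = 1.545.
Smallest integer k = 2.

2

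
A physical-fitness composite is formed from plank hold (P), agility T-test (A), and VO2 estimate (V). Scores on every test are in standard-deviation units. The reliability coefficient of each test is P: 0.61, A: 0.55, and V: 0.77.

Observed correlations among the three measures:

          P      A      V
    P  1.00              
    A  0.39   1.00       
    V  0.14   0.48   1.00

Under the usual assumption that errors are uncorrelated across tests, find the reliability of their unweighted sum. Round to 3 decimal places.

Var(P+A+V) = 3 + 2·[0.39 + 0.14 + 0.48] = 3 + 2.02 = 5.02.
Because errors are independent across components, Cov(Tᵢ,Tⱼ) = Cov(Xᵢ,Xⱼ); the off-diagonal part of the true-score variance is the same as above.
True-score variance = [0.61 + 0.55 + 0.77] + 2.02 = 1.93 + 2.02 = 3.95.
Reliability = 3.95 / 5.02 = 0.787.

0.787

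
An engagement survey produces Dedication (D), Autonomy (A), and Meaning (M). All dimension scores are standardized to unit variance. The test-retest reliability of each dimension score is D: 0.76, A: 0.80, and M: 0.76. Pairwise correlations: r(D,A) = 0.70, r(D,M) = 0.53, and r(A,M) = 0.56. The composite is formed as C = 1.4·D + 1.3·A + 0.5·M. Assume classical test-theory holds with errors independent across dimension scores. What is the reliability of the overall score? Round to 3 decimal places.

0.890

Var(C) = 1.4² + 1.3² + 0.5² + 2·[1.82·0.70 + 0.7·0.53 + 0.65·0.56] = 3.9 + 4.018 = 7.918.
Under uncorrelated errors the observed covariances equal the true-score covariances, so only the own-variance terms attenuate.
True-score variance = [1.4²·0.76 + 1.3²·0.80 + 0.5²·0.76] + 4.018 = 3.0316 + 4.018 = 7.0496.
Reliability = 7.0496 / 7.918 = 0.890.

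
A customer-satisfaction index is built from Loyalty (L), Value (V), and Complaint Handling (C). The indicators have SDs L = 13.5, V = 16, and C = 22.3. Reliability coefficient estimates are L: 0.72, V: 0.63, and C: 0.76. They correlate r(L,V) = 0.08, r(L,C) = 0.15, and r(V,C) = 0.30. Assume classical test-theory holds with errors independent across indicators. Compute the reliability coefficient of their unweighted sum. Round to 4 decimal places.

Var(L+V+C) = 13.5² + 16² + 22.3² + 2·[13.5·16·0.08 + 13.5·22.3·0.15 + 16·22.3·0.30] = 935.54 + 338.955 = 1274.49.
Under uncorrelated errors the observed covariances equal the true-score covariances, so only the own-variance terms attenuate.
True-score variance = [13.5²·0.72 + 16²·0.63 + 22.3²·0.76] + 338.955 = 670.44 + 338.955 = 1009.4.
Reliability = 1009.4 / 1274.49 = 0.7920.

0.7920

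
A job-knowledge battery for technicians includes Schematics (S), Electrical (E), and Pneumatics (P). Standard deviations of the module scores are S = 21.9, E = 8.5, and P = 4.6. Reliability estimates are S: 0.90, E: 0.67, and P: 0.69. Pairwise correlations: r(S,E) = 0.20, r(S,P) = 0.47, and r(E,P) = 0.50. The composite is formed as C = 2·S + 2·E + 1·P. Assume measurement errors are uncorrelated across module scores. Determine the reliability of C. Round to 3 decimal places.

Var(C) = 2²·21.9² + 2²·8.5² + 4.6² + 2·[4·21.9·8.5·0.20 + 2·21.9·4.6·0.47 + 2·8.5·4.6·0.50] = 2228.6 + 565.431 = 2794.03.
Under uncorrelated errors the observed covariances equal the true-score covariances, so only the own-variance terms attenuate.
True-score variance = [2²·21.9²·0.90 + 2²·8.5²·0.67 + 4.6²·0.69] + 565.431 = 1934.83 + 565.431 = 2500.26.
Reliability = 2500.26 / 2794.03 = 0.895.

0.895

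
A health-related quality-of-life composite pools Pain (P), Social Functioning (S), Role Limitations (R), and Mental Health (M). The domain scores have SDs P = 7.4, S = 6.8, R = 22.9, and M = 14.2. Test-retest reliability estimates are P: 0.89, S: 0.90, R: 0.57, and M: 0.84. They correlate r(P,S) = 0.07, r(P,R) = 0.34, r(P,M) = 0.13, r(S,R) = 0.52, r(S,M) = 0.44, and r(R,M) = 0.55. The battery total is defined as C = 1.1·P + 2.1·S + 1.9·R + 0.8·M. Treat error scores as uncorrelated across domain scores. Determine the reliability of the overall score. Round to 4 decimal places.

Var(C) = 1.1²·7.4² + 2.1²·6.8² + 1.9²·22.9² + 0.8²·14.2² + 2·[2.31·7.4·6.8·0.07 + 2.09·7.4·22.9·0.34 + 0.88·7.4·14.2·0.13 + 3.99·6.8·22.9·0.52 + 1.68·6.8·14.2·0.44 + 1.52·22.9·14.2·0.55] = 2292.35 + 1613.78 = 3906.13.
Under uncorrelated errors the observed covariances equal the true-score covariances, so only the own-variance terms attenuate.
True-score variance = [1.1²·7.4²·0.89 + 2.1²·6.8²·0.90 + 1.9²·22.9²·0.57 + 0.8²·14.2²·0.84] + 1613.78 = 1429.98 + 1613.78 = 3043.76.
Reliability = 3043.76 / 3906.13 = 0.7792.

0.7792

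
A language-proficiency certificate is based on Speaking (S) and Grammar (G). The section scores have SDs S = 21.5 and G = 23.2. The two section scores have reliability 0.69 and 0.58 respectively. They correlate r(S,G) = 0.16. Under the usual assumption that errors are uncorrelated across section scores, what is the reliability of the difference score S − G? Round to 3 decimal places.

Var(S−G) = 21.5² + 23.2² − 2·21.5·23.2·0.16 = 1000.49 − 159.616 = 840.874.
With uncorrelated errors the cross-covariances are all true-score covariance, so they carry over unchanged; only the diagonal terms shrink to ρᵢσᵢ².
True-score variance = [21.5²·0.69 + 23.2²·0.58] − 159.616 = 631.132 − 159.616 = 471.516.
Reliability = 471.516 / 840.874 = 0.561.

0.561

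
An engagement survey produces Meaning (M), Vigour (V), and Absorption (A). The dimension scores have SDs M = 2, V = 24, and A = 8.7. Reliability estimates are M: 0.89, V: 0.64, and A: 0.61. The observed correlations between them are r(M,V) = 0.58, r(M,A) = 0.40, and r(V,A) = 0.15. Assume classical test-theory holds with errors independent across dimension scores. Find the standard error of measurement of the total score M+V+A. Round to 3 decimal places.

15.405

Var(total) = 655.69 + 132.24 = 787.93.
True-score variance = 418.371 + 132.24 = 550.611, so reliability = 0.6988.
Error variance = 787.93 − 550.611 = 237.319; SEM = √237.319 = 15.405.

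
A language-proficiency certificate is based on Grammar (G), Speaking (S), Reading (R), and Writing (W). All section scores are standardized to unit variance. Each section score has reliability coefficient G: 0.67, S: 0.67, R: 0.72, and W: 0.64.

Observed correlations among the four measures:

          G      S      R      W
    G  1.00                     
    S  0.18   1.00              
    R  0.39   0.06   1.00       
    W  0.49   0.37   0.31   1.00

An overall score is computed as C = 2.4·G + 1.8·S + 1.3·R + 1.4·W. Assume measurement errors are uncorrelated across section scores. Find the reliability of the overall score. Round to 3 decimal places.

0.821

Var(C) = 2.4² + 1.8² + 1.3² + 1.4² + 2·[4.32·0.18 + 3.12·0.39 + 3.36·0.49 + 2.34·0.06 + 2.52·0.37 + 1.82·0.31] = 12.65 + 10.5556 = 23.2056.
With uncorrelated errors the cross-covariances are all true-score covariance, so they carry over unchanged; only the diagonal terms shrink to ρᵢσᵢ².
True-score variance = [2.4²·0.67 + 1.8²·0.67 + 1.3²·0.72 + 1.4²·0.64] + 10.5556 = 8.5012 + 10.5556 = 19.0568.
Reliability = 19.0568 / 23.2056 = 0.821.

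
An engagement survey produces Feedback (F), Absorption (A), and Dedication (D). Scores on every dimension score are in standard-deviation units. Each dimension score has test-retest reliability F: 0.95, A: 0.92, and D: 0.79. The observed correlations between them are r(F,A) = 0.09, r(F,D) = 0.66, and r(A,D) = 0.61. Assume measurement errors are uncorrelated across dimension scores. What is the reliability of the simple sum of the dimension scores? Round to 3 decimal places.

Var(F+A+D) = 3 + 2·[0.09 + 0.66 + 0.61] = 3 + 2.72 = 5.72.
Because errors are independent across components, Cov(Tᵢ,Tⱼ) = Cov(Xᵢ,Xⱼ); the off-diagonal part of the true-score variance is the same as above.
True-score variance = [0.95 + 0.92 + 0.79] + 2.72 = 2.66 + 2.72 = 5.38.
Reliability = 5.38 / 5.72 = 0.941.

0.941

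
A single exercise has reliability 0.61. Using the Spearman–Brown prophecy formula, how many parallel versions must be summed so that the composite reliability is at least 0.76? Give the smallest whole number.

3

k ≥ ρ*(1−ρ₁)/(ρ₁(1−ρ*)) = 0.76·0.39 / (0.61·0.24) = 2.025.
Smallest integer k = 3.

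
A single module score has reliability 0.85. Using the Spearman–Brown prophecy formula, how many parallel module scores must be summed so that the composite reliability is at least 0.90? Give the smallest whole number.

2

k ≥ ρ*(1−ρ₁)/(ρ₁(1−ρ*)) = 0.90·0.15 / (0.85·0.10) = 1.588.
Smallest integer k = 2.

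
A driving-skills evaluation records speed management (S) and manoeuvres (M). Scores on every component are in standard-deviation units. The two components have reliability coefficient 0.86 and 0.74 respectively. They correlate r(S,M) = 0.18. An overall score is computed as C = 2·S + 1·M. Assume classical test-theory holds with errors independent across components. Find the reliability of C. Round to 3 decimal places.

0.857

Var(C) = 2² + 1 + 2·[2·0.18] = 5 + 0.72 = 5.72.
Under uncorrelated errors the observed covariances equal the true-score covariances, so only the own-variance terms attenuate.
True-score variance = [2²·0.86 + 0.74] + 0.72 = 4.18 + 0.72 = 4.9.
Reliability = 4.9 / 5.72 = 0.857.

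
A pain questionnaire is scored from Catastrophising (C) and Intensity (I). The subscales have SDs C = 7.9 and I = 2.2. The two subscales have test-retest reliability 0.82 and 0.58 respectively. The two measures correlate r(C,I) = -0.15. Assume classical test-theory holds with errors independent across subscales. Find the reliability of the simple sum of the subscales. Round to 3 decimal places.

Var(C+I) = 7.9² + 2.2² + 2·[7.9·2.2·(-0.15)] = 67.25 − 5.214 = 62.036.
With uncorrelated errors the cross-covariances are all true-score covariance, so they carry over unchanged; only the diagonal terms shrink to ρᵢσᵢ².
True-score variance = [7.9²·0.82 + 2.2²·0.58] − 5.214 = 53.9834 − 5.214 = 48.7694.
Reliability = 48.7694 / 62.036 = 0.786.

0.786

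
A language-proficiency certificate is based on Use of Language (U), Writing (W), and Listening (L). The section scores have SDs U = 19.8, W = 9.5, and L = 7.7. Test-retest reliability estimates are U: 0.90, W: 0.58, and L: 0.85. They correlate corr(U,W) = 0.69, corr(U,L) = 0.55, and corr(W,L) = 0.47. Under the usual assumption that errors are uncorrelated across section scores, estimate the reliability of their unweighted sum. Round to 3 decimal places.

Var(U+W+L) = 19.8² + 9.5² + 7.7² + 2·[19.8·9.5·0.69 + 19.8·7.7·0.55 + 9.5·7.7·0.47] = 541.58 + 496.045 = 1037.62.
Because errors are independent across components, Cov(Tᵢ,Tⱼ) = Cov(Xᵢ,Xⱼ); the off-diagonal part of the true-score variance is the same as above.
True-score variance = [19.8²·0.90 + 9.5²·0.58 + 7.7²·0.85] + 496.045 = 455.577 + 496.045 = 951.622.
Reliability = 951.622 / 1037.62 = 0.917.

0.917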